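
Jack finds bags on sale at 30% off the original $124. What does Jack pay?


Calculate the discount amount:
30% of $124 = $37.20
Subtract from original:
$124 - $37.20 = $86.80

$86.80


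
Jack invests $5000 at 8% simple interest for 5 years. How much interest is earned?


Use the formula I = P x R x T / 100
P x R x T = 5000 x 8 x 5 = 200000
I = 200000 / 100 = $2000

$2000


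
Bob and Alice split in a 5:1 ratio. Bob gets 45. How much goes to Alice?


Find the multiplier:
45 / 5 = 9
Apply to Alice's share:
1 x 9 = 9

9


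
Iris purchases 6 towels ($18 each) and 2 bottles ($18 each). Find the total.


Cost of towels:
6 x $18 = $108
Cost of bottles:
2 x $18 = $36
Add both:
$108 + $36 = $144

$144


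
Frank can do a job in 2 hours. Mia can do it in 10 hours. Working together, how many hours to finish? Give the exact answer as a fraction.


Frank's rate: 1/2 of the job per hour
Mia's rate: 1/10 of the job per hour
Combined rate: 1/2 + 1/10 = 3/5 per hour
Time = 1 / (3/5) = 5/3 hours (≈ 1.67 hours)

5/3 hours


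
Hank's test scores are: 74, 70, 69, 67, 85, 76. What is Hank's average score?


Add the scores:
74 + 70 + 69 + 67 + 85 + 76 = 441
Divide by the number of tests:
441 / 6 = 73.5

73.5


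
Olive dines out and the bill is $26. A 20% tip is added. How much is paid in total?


Calculate the tip:
20% of $26 = $5.20
Add tip to meal cost:
$26 + $5.20 = $31.20

$31.20


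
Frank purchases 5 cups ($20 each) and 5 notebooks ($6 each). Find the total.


Cost of cups:
5 x $20 = $100
Cost of notebooks:
5 x $6 = $30
Add both:
$100 + $30 = $130

$130


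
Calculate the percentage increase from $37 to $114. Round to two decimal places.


Find the absolute change:
|114 - 37| = 77
Divide by original and multiply by 100:
77 / 37 x 100 = 208.1081...% ≈ 208.11%

208.11%


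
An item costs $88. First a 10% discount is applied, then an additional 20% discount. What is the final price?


First discount:
10% of $88 = $8.80
Price after first discount:
$88 - $8.80 = $79.20
Second discount:
20% of $79.20 = $15.84
Final price:
$79.20 - $15.84 = $63.36

$63.36


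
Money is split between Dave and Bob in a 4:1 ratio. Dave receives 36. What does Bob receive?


Find the multiplier:
36 / 4 = 9
Apply to Bob's share:
1 x 9 = 9

9


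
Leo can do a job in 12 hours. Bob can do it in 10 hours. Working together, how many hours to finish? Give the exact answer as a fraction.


Leo's rate: 1/12 of the job per hour
Bob's rate: 1/10 of the job per hour
Combined rate: 1/12 + 1/10 = 11/60 per hour
Time = 1 / (11/60) = 60/11 hours (≈ 5.45 hours)

60/11 hours


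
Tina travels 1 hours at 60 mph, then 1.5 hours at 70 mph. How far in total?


Leg 1 distance:
60 x 1 = 60 miles
Leg 2 distance:
70 x 1.5 = 105 miles
Total distance:
60 + 105 = 165 miles

165 miles


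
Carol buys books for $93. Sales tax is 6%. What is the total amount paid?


Calculate the tax:
6% of $93 = $5.58
Add tax to price:
$93 + $5.58 = $98.58

$98.58


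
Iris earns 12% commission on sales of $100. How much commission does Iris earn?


Convert rate to decimal:
12% = 0.12
Multiply by sales:
$100 x 0.12 = $12

$12


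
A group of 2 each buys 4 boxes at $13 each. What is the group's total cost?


Cost per person:
4 x $13 = $52
Group total:
2 x $52 = $104

$104


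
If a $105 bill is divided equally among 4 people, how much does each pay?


Total bill: $105
Number of people: 4
Each pays: $105 / 4 = $26.25

$26.25


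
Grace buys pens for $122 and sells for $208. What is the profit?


Selling price = $208
Cost price = $122
Profit = selling price - cost price:
Profit = $208 - $122 = $86

$86


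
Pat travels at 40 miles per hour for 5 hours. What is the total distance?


Use the formula: distance = speed x time
Speed = 40 mph, Time = 5 hours
40 x 5 = 200 miles

200 miles


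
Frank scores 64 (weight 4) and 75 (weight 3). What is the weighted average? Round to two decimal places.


Weighted sum:
4 x 64 + 3 x 75 = 481
Total weight:
4 + 3 = 7
Weighted average:
481 / 7 = 68.7142... ≈ 68.71

68.71


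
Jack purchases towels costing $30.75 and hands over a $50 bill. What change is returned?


Start with the amount paid:
$50
Subtract the price:
$50 - $30.75 = $19.25

$19.25


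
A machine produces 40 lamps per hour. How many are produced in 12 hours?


Production rate: 40 lamps per hour
Time: 12 hours
Total: 40 x 12 = 480 lamps

480 lamps


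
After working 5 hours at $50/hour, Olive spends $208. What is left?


Calculate earnings:
5 x $50 = $250
Subtract spending:
$250 - $208 = $42

$42


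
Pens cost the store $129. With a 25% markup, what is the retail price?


Calculate the markup amount:
25% of $129 = $32.25
Add to cost:
$129 + $32.25 = $161.25

$161.25


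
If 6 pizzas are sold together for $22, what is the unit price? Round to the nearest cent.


Total cost: $22
Number of items: 6
Unit price: $22 / 6 = $3.6666... ≈ $3.67

$3.67


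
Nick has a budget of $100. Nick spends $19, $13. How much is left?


Add up expenses:
$19 + $13 = $32
Subtract from budget:
$100 - $32 = $68

$68


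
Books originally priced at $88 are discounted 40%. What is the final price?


Calculate the discount amount:
40% of $88 = $35.20
Subtract from original:
$88 - $35.20 = $52.80

$52.80


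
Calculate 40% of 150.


Convert percentage to decimal:
40% = 0.4
Multiply:
150 x 0.4 = 60

60


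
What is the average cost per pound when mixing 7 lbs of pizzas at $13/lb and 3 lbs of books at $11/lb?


Cost of pizzas:
7 x $13 = $91
Cost of books:
3 x $11 = $33
Total cost: $91 + $33 = $124
Total weight: 10 lbs
Average: $124 / 10 = $12.40/lb

$12.40/lb


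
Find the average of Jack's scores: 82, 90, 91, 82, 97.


Add the scores:
82 + 90 + 91 + 82 + 97 = 442
Divide by the number of tests:
442 / 5 = 88.4

88.4


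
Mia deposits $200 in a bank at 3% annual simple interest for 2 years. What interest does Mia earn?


Use the formula I = P x R x T / 100
P x R x T = 200 x 3 x 2 = 1200
I = 1200 / 100 = $12

$12


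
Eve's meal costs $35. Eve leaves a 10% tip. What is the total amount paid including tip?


Calculate the tip:
10% of $35 = $3.50
Add tip to meal cost:
$35 + $3.50 = $38.50

$38.50


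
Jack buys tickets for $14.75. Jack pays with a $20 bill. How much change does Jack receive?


Start with the amount paid:
$20
Subtract the price:
$20 - $14.75 = $5.25

$5.25


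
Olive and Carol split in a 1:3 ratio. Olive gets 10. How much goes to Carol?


Find the multiplier:
10 / 1 = 10
Apply to Carol's share:
3 x 10 = 30

30


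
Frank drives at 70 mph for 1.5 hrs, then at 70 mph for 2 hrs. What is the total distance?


Leg 1 distance:
70 x 1.5 = 105 miles
Leg 2 distance:
70 x 2 = 140 miles
Total distance:
105 + 140 = 245 miles

245 miles


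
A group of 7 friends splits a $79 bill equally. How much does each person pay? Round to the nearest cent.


Total bill: $79
Number of people: 7
Each pays: $79 / 7 = $11.2857... ≈ $11.29

$11.29


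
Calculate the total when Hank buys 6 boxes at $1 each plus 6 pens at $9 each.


Cost of boxes:
6 x $1 = $6
Cost of pens:
6 x $9 = $54
Add both:
$6 + $54 = $60

$60


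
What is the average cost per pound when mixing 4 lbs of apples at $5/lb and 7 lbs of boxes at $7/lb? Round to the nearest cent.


Cost of apples:
4 x $5 = $20
Cost of boxes:
7 x $7 = $49
Total cost: $20 + $49 = $69
Total weight: 11 lbs
Average: $69 / 11 = $6.2727... ≈ $6.27/lb

$6.27/lb


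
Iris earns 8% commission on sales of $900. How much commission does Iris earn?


Convert rate to decimal:
8% = 0.08
Multiply by sales:
$900 x 0.08 = $72

$72


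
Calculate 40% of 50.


Convert percentage to decimal:
40% = 0.4
Multiply:
50 x 0.4 = 20

20


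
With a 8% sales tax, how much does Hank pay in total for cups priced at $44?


Calculate the tax:
8% of $44 = $3.52
Add tax to price:
$44 + $3.52 = $47.52

$47.52


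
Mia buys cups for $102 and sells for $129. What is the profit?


Selling price = $129
Cost price = $102
Profit = selling price - cost price:
Profit = $129 - $102 = $27

$27


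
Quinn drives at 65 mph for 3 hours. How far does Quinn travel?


Use the formula: distance = speed x time
Speed = 65 mph, Time = 3 hours
65 x 3 = 195 miles

195 miles


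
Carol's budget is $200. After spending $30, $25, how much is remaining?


Add up expenses:
$30 + $25 = $55
Subtract from budget:
$200 - $55 = $145

$145


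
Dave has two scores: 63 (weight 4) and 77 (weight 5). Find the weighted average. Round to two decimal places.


Weighted sum:
4 x 63 + 5 x 77 = 637
Total weight:
4 + 5 = 9
Weighted average:
637 / 9 = 70.7777... ≈ 70.78

70.78


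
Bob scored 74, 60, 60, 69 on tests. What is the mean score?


Add the scores:
74 + 60 + 60 + 69 = 263
Divide by the number of tests:
263 / 4 = 65.75

65.75


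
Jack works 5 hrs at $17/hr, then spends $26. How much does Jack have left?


Calculate earnings:
5 x $17 = $85
Subtract spending:
$85 - $26 = $59

$59


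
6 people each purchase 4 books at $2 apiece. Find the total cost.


Cost per person:
4 x $2 = $8
Group total:
6 x $8 = $48

$48


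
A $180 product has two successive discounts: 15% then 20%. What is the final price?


First discount:
15% of $180 = $27
Price after first discount:
$180 - $27 = $153
Second discount:
20% of $153 = $30.60
Final price:
$153 - $30.60 = $122.40

$122.40


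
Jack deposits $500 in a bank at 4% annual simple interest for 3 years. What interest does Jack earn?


Use the formula I = P x R x T / 100
P x R x T = 500 x 4 x 3 = 6000
I = 6000 / 100 = $60

$60


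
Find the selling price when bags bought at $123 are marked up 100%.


Calculate the markup amount:
100% of $123 = $123
Add to cost:
$123 + $123 = $246

$246


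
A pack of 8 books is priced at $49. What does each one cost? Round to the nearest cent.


Total cost: $49
Number of items: 8
Unit price: $49 / 8 = $6.125 ≈ $6.13

$6.13


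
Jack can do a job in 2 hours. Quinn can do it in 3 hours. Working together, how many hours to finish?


Jack's rate: 1/2 of the job per hour
Quinn's rate: 1/3 of the job per hour
Combined rate: 1/2 + 1/3 = 5/6 per hour
Time = 1 / (5/6) = 6/5 = 1.2 hours

1.2 hours


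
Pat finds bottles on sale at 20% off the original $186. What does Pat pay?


Calculate the discount amount:
20% of $186 = $37.20
Subtract from original:
$186 - $37.20 = $148.80

$148.80


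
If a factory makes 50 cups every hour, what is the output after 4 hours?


Production rate: 50 cups per hour
Time: 4 hours
Total: 50 x 4 = 200 cups

200 cups


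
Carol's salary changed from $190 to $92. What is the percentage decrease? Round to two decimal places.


Find the absolute change:
|92 - 190| = 98
Divide by original and multiply by 100:
98 / 190 x 100 = 51.5789...% ≈ 51.58%

51.58%


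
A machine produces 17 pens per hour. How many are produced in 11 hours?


Production rate: 17 pens per hour
Time: 11 hours
Total: 17 x 11 = 187 pens

187 pens


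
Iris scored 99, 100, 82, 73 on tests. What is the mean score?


Add the scores:
99 + 100 + 82 + 73 = 354
Divide by the number of tests:
354 / 4 = 88.5

88.5


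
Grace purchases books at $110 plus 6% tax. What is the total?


Calculate the tax:
6% of $110 = $6.60
Add tax to price:
$110 + $6.60 = $116.60

$116.60


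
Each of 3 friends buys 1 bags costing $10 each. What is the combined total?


Cost per person:
1 x $10 = $10
Group total:
3 x $10 = $30

$30


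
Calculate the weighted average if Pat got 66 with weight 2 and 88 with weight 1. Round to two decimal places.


Weighted sum:
2 x 66 + 1 x 88 = 220
Total weight:
2 + 1 = 3
Weighted average:
220 / 3 = 73.3333... ≈ 73.33

73.33


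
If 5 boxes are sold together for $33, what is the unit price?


Total cost: $33
Number of items: 5
Unit price: $33 / 5 = $6.60

$6.60


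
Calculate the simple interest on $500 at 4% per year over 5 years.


Use the formula I = P x R x T / 100
P x R x T = 500 x 4 x 5 = 10000
I = 10000 / 100 = $100

$100


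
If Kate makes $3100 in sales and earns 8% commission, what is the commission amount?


Convert rate to decimal:
8% = 0.08
Multiply by sales:
$3100 x 0.08 = $248

$248


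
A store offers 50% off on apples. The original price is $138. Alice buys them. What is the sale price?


Calculate the discount amount:
50% of $138 = $69
Subtract from original:
$138 - $69 = $69

$69


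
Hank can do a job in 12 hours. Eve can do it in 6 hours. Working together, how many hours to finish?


Hank's rate: 1/12 of the job per hour
Eve's rate: 1/6 of the job per hour
Combined rate: 1/12 + 1/6 = 1/4 per hour
Time = 1 / (1/4) = 4 hours

4 hours


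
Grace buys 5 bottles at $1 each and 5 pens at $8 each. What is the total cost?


Cost of bottles:
5 x $1 = $5
Cost of pens:
5 x $8 = $40
Add both:
$5 + $40 = $45

$45


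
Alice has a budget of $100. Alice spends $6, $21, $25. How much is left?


Add up expenses:
$6 + $21 + $25 = $52
Subtract from budget:
$100 - $52 = $48

$48


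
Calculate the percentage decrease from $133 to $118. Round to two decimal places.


Find the absolute change:
|118 - 133| = 15
Divide by original and multiply by 100:
15 / 133 x 100 = 11.2781...% ≈ 11.28%

11.28%


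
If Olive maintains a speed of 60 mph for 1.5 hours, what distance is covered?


Use the formula: distance = speed x time
Speed = 60 mph, Time = 1.5 hours
60 x 1.5 = 90 miles

90 miles


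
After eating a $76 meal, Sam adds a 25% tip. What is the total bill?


Calculate the tip:
25% of $76 = $19
Add tip to meal cost:
$76 + $19 = $95

$95


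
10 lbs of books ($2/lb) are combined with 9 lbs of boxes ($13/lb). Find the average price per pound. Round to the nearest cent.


Cost of books:
10 x $2 = $20
Cost of boxes:
9 x $13 = $117
Total cost: $20 + $117 = $137
Total weight: 19 lbs
Average: $137 / 19 = $7.2105... ≈ $7.21/lb

$7.21/lb


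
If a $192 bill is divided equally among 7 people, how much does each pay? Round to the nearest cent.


Total bill: $192
Number of people: 7
Each pays: $192 / 7 = $27.4285... ≈ $27.43

$27.43


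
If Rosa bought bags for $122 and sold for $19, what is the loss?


Selling price = $19
Cost price = $122
Loss = cost price - selling price:
Loss = $122 - $19 = $103

$103


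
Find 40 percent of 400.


Convert percentage to decimal:
40% = 0.4
Multiply:
400 x 0.4 = 160

160


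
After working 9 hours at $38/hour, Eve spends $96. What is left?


Calculate earnings:
9 x $38 = $342
Subtract spending:
$342 - $96 = $246

$246


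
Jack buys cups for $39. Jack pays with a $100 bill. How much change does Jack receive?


Start with the amount paid:
$100
Subtract the price:
$100 - $39 = $61

$61


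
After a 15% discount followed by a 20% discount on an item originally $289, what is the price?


First discount:
15% of $289 = $43.35
Price after first discount:
$289 - $43.35 = $245.65
Second discount:
20% of $245.65 = $49.13
Final price:
$245.65 - $49.13 = $196.52

$196.52


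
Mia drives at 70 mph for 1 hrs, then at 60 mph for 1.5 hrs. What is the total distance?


Leg 1 distance:
70 x 1 = 70 miles
Leg 2 distance:
60 x 1.5 = 90 miles
Total distance:
70 + 90 = 160 miles

160 miles


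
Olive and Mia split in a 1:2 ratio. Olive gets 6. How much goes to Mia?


Find the multiplier:
6 / 1 = 6
Apply to Mia's share:
2 x 6 = 12

12


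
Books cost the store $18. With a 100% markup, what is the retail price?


Calculate the markup amount:
100% of $18 = $18
Add to cost:
$18 + $18 = $36

$36


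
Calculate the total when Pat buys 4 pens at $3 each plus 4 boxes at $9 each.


Cost of pens:
4 x $3 = $12
Cost of boxes:
4 x $9 = $36
Add both:
$12 + $36 = $48

$48


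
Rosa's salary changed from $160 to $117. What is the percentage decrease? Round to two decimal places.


Find the absolute change:
|117 - 160| = 43
Divide by original and multiply by 100:
43 / 160 x 100 = 26.875% ≈ 26.88%

26.88%


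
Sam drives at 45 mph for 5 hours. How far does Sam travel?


Use the formula: distance = speed x time
Speed = 45 mph, Time = 5 hours
45 x 5 = 225 miles

225 miles


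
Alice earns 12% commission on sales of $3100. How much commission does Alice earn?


Convert rate to decimal:
12% = 0.12
Multiply by sales:
$3100 x 0.12 = $372

$372


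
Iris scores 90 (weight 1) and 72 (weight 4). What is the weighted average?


Weighted sum:
1 x 90 + 4 x 72 = 378
Total weight:
1 + 4 = 5
Weighted average:
378 / 5 = 75.6

75.6


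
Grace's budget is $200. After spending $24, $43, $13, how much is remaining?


Add up expenses:
$24 + $43 + $13 = $80
Subtract from budget:
$200 - $80 = $120

$120


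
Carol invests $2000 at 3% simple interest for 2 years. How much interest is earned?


Use the formula I = P x R x T / 100
P x R x T = 2000 x 3 x 2 = 12000
I = 12000 / 100 = $120

$120


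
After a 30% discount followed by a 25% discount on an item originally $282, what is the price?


First discount:
30% of $282 = $84.60
Price after first discount:
$282 - $84.60 = $197.40
Second discount:
25% of $197.40 = $49.35
Final price:
$197.40 - $49.35 = $148.05

$148.05


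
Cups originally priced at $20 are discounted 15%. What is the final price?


Calculate the discount amount:
15% of $20 = $3
Subtract from original:
$20 - $3 = $17

$17


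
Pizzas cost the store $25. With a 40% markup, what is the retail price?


Calculate the markup amount:
40% of $25 = $10
Add to cost:
$25 + $10 = $35

$35


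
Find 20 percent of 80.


Convert percentage to decimal:
20% = 0.2
Multiply:
80 x 0.2 = 16

16


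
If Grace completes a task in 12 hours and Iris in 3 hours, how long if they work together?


Grace's rate: 1/12 of the job per hour
Iris's rate: 1/3 of the job per hour
Combined rate: 1/12 + 1/3 = 5/12 per hour
Time = 1 / (5/12) = 12/5 = 2.4 hours

2.4 hours


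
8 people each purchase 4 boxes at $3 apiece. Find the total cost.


Cost per person:
4 x $3 = $12
Group total:
8 x $12 = $96

$96


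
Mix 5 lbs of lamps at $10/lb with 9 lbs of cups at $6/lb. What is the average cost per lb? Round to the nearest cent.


Cost of lamps:
5 x $10 = $50
Cost of cups:
9 x $6 = $54
Total cost: $50 + $54 = $104
Total weight: 14 lbs
Average: $104 / 14 = $7.4285... ≈ $7.43/lb

$7.43/lb


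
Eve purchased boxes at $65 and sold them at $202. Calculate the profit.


Selling price = $202
Cost price = $65
Profit = selling price - cost price:
Profit = $202 - $65 = $137

$137


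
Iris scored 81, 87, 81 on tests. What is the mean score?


Add the scores:
81 + 87 + 81 = 249
Divide by the number of tests:
249 / 3 = 83

83


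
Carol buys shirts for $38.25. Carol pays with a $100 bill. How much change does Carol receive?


Start with the amount paid:
$100
Subtract the price:
$100 - $38.25 = $61.75

$61.75


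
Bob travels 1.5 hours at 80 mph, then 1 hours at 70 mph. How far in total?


Leg 1 distance:
80 x 1.5 = 120 miles
Leg 2 distance:
70 x 1 = 70 miles
Total distance:
120 + 70 = 190 miles

190 miles


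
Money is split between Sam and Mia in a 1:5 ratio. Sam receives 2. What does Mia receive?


Find the multiplier:
2 / 1 = 2
Apply to Mia's share:
5 x 2 = 10

10


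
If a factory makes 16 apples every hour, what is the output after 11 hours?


Production rate: 16 apples per hour
Time: 11 hours
Total: 16 x 11 = 176 apples

176 apples


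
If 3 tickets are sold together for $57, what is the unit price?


Total cost: $57
Number of items: 3
Unit price: $57 / 3 = $19

$19


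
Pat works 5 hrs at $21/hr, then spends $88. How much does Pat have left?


Calculate earnings:
5 x $21 = $105
Subtract spending:
$105 - $88 = $17

$17


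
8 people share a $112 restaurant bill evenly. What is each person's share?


Total bill: $112
Number of people: 8
Each pays: $112 / 8 = $14

$14


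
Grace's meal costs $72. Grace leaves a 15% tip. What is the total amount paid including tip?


Calculate the tip:
15% of $72 = $10.80
Add tip to meal cost:
$72 + $10.80 = $82.80

$82.80


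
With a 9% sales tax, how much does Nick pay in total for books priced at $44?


Calculate the tax:
9% of $44 = $3.96
Add tax to price:
$44 + $3.96 = $47.96

$47.96


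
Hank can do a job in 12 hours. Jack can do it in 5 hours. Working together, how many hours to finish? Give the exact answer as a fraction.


Hank's rate: 1/12 of the job per hour
Jack's rate: 1/5 of the job per hour
Combined rate: 1/12 + 1/5 = 17/60 per hour
Time = 1 / (17/60) = 60/17 hours (≈ 3.53 hours)

60/17 hours


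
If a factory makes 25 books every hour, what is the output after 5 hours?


Production rate: 25 books per hour
Time: 5 hours
Total: 25 x 5 = 125 books

125 books


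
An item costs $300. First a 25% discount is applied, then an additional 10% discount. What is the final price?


First discount:
25% of $300 = $75
Price after first discount:
$300 - $75 = $225
Second discount:
10% of $225 = $22.50
Final price:
$225 - $22.50 = $202.50

$202.50


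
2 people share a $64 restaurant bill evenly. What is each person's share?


Total bill: $64
Number of people: 2
Each pays: $64 / 2 = $32

$32


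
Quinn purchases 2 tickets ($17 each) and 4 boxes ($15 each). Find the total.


Cost of tickets:
2 x $17 = $34
Cost of boxes:
4 x $15 = $60
Add both:
$34 + $60 = $94

$94


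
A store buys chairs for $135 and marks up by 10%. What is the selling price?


Calculate the markup amount:
10% of $135 = $13.50
Add to cost:
$135 + $13.50 = $148.50

$148.50


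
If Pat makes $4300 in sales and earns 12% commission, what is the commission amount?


Convert rate to decimal:
12% = 0.12
Multiply by sales:
$4300 x 0.12 = $516

$516


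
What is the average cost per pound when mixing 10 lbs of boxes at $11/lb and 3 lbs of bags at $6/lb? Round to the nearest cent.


Cost of boxes:
10 x $11 = $110
Cost of bags:
3 x $6 = $18
Total cost: $110 + $18 = $128
Total weight: 13 lbs
Average: $128 / 13 = $9.8461... ≈ $9.85/lb

$9.85/lb


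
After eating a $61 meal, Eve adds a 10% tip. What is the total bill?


Calculate the tip:
10% of $61 = $6.10
Add tip to meal cost:
$61 + $6.10 = $67.10

$67.10


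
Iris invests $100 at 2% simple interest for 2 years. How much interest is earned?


Use the formula I = P x R x T / 100
P x R x T = 100 x 2 x 2 = 400
I = 400 / 100 = $4

$4


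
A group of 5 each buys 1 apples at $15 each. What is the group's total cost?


Cost per person:
1 x $15 = $15
Group total:
5 x $15 = $75

$75


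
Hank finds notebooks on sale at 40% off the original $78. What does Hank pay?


Calculate the discount amount:
40% of $78 = $31.20
Subtract from original:
$78 - $31.20 = $46.80

$46.80


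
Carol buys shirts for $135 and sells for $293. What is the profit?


Selling price = $293
Cost price = $135
Profit = selling price - cost price:
Profit = $293 - $135 = $158

$158


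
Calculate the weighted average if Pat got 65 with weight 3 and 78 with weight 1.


Weighted sum:
3 x 65 + 1 x 78 = 273
Total weight:
3 + 1 = 4
Weighted average:
273 / 4 = 68.25

68.25


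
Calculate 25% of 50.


Convert percentage to decimal:
25% = 0.25
Multiply:
50 x 0.25 = 12.5

12.5


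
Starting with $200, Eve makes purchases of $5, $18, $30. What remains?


Add up expenses:
$5 + $18 + $30 = $53
Subtract from budget:
$200 - $53 = $147

$147


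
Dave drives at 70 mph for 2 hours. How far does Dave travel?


Use the formula: distance = speed x time
Speed = 70 mph, Time = 2 hours
70 x 2 = 140 miles

140 miles


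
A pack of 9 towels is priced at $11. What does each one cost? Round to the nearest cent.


Total cost: $11
Number of items: 9
Unit price: $11 / 9 = $1.2222... ≈ $1.22

$1.22


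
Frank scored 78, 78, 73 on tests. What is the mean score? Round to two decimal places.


Add the scores:
78 + 78 + 73 = 229
Divide by the number of tests:
229 / 3 = 76.3333... ≈ 76.33

76.33


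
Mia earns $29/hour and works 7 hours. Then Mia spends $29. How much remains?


Calculate earnings:
7 x $29 = $203
Subtract spending:
$203 - $29 = $174

$174


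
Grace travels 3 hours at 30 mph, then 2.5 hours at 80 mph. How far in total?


Leg 1 distance:
30 x 3 = 90 miles
Leg 2 distance:
80 x 2.5 = 200 miles
Total distance:
90 + 200 = 290 miles

290 miles


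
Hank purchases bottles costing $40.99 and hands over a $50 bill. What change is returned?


Start with the amount paid:
$50
Subtract the price:
$50 - $40.99 = $9.01

$9.01


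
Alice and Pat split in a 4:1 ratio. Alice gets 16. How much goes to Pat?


Find the multiplier:
16 / 4 = 4
Apply to Pat's share:
1 x 4 = 4

4


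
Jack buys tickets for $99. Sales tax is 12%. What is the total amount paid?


Calculate the tax:
12% of $99 = $11.88
Add tax to price:
$99 + $11.88 = $110.88

$110.88


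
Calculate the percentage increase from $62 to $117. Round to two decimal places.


Find the absolute change:
|117 - 62| = 55
Divide by original and multiply by 100:
55 / 62 x 100 = 88.7096...% ≈ 88.71%

88.71%


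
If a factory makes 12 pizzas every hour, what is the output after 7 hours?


Production rate: 12 pizzas per hour
Time: 7 hours
Total: 12 x 7 = 84 pizzas

84 pizzas


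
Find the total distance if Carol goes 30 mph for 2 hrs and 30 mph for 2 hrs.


Leg 1 distance:
30 x 2 = 60 miles
Leg 2 distance:
30 x 2 = 60 miles
Total distance:
60 + 60 = 120 miles

120 miles


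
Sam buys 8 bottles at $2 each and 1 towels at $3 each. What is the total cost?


Cost of bottles:
8 x $2 = $16
Cost of towels:
1 x $3 = $3
Add both:
$16 + $3 = $19

$19


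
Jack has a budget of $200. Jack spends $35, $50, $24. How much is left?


Add up expenses:
$35 + $50 + $24 = $109
Subtract from budget:
$200 - $109 = $91

$91


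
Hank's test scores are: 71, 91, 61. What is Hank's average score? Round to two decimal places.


Add the scores:
71 + 91 + 61 = 223
Divide by the number of tests:
223 / 3 = 74.3333... ≈ 74.33

74.33


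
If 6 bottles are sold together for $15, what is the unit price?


Total cost: $15
Number of items: 6
Unit price: $15 / 6 = $2.50

$2.50


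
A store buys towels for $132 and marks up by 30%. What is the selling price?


Calculate the markup amount:
30% of $132 = $39.60
Add to cost:
$132 + $39.60 = $171.60

$171.60


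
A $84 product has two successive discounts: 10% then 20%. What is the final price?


First discount:
10% of $84 = $8.40
Price after first discount:
$84 - $8.40 = $75.60
Second discount:
20% of $75.60 = $15.12
Final price:
$75.60 - $15.12 = $60.48

$60.48


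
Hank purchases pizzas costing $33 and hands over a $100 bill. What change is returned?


Start with the amount paid:
$100
Subtract the price:
$100 - $33 = $67

$67


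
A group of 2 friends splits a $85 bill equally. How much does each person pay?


Total bill: $85
Number of people: 2
Each pays: $85 / 2 = $42.50

$42.50


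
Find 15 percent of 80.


Convert percentage to decimal:
15% = 0.15
Multiply:
80 x 0.15 = 12

12


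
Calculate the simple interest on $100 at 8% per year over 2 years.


Use the formula I = P x R x T / 100
P x R x T = 100 x 8 x 2 = 1600
I = 1600 / 100 = $16

$16


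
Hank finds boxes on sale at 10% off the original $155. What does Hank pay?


Calculate the discount amount:
10% of $155 = $15.50
Subtract from original:
$155 - $15.50 = $139.50

$139.50


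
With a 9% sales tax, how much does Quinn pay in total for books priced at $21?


Calculate the tax:
9% of $21 = $1.89
Add tax to price:
$21 + $1.89 = $22.89

$22.89


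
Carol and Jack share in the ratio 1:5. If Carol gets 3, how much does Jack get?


Find the multiplier:
3 / 1 = 3
Apply to Jack's share:
5 x 3 = 15

15


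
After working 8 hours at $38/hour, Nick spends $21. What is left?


Calculate earnings:
8 x $38 = $304
Subtract spending:
$304 - $21 = $283

$283


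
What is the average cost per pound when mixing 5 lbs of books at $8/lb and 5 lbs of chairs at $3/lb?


Cost of books:
5 x $8 = $40
Cost of chairs:
5 x $3 = $15
Total cost: $40 + $15 = $55
Total weight: 10 lbs
Average: $55 / 10 = $5.50/lb

$5.50/lb


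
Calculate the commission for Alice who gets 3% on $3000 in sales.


Convert rate to decimal:
3% = 0.03
Multiply by sales:
$3000 x 0.03 = $90

$90


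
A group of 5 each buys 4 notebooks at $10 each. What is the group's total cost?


Cost per person:
4 x $10 = $40
Group total:
5 x $40 = $200

$200


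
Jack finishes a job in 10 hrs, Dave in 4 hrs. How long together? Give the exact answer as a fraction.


Jack's rate: 1/10 of the job per hour
Dave's rate: 1/4 of the job per hour
Combined rate: 1/10 + 1/4 = 7/20 per hour
Time = 1 / (7/20) = 20/7 hours (≈ 2.86 hours)

20/7 hours


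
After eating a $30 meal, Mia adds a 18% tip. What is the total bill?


Calculate the tip:
18% of $30 = $5.40
Add tip to meal cost:
$30 + $5.40 = $35.40

$35.40


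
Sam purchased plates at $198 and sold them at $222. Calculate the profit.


Selling price = $222
Cost price = $198
Profit = selling price - cost price:
Profit = $222 - $198 = $24

$24


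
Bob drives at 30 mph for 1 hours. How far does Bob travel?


Use the formula: distance = speed x time
Speed = 30 mph, Time = 1 hours
30 x 1 = 30 miles

30 miles


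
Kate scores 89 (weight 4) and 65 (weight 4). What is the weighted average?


Weighted sum:
4 x 89 + 4 x 65 = 616
Total weight:
4 + 4 = 8
Weighted average:
616 / 8 = 77

77


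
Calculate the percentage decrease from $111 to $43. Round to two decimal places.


Find the absolute change:
|43 - 111| = 68
Divide by original and multiply by 100:
68 / 111 x 100 = 61.2612...% ≈ 61.26%

61.26%


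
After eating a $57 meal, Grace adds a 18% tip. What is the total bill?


Calculate the tip:
18% of $57 = $10.26
Add tip to meal cost:
$57 + $10.26 = $67.26

$67.26


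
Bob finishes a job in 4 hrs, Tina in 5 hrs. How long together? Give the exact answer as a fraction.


Bob's rate: 1/4 of the job per hour
Tina's rate: 1/5 of the job per hour
Combined rate: 1/4 + 1/5 = 9/20 per hour
Time = 1 / (9/20) = 20/9 hours (≈ 2.22 hours)

20/9 hours


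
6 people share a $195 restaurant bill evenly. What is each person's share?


Total bill: $195
Number of people: 6
Each pays: $195 / 6 = $32.50

$32.50


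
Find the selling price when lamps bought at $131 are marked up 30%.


Calculate the markup amount:
30% of $131 = $39.30
Add to cost:
$131 + $39.30 = $170.30

$170.30


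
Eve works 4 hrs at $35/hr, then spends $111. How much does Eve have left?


Calculate earnings:
4 x $35 = $140
Subtract spending:
$140 - $111 = $29

$29


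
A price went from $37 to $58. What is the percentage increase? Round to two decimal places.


Find the absolute change:
|58 - 37| = 21
Divide by original and multiply by 100:
21 / 37 x 100 = 56.7567...% ≈ 56.76%

56.76%


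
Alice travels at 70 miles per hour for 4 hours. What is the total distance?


Use the formula: distance = speed x time
Speed = 70 mph, Time = 4 hours
70 x 4 = 280 miles

280 miles


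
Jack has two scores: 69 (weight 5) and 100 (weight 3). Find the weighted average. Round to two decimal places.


Weighted sum:
5 x 69 + 3 x 100 = 645
Total weight:
5 + 3 = 8
Weighted average:
645 / 8 = 80.625 ≈ 80.63

80.63


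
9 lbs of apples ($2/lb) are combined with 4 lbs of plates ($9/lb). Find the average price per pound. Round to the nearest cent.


Cost of apples:
9 x $2 = $18
Cost of plates:
4 x $9 = $36
Total cost: $18 + $36 = $54
Total weight: 13 lbs
Average: $54 / 13 = $4.1538... ≈ $4.15/lb

$4.15/lb


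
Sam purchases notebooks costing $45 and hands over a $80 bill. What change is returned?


Start with the amount paid:
$80
Subtract the price:
$80 - $45 = $35

$35


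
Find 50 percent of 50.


Convert percentage to decimal:
50% = 0.5
Multiply:
50 x 0.5 = 25

25


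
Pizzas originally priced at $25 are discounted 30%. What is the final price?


Calculate the discount amount:
30% of $25 = $7.50
Subtract from original:
$25 - $7.50 = $17.50

$17.50


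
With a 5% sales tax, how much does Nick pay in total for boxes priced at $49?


Calculate the tax:
5% of $49 = $2.45
Add tax to price:
$49 + $2.45 = $51.45

$51.45


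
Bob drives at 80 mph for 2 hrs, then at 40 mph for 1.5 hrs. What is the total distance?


Leg 1 distance:
80 x 2 = 160 miles
Leg 2 distance:
40 x 1.5 = 60 miles
Total distance:
160 + 60 = 220 miles

220 miles


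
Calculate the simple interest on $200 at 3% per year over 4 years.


Use the formula I = P x R x T / 100
P x R x T = 200 x 3 x 4 = 2400
I = 2400 / 100 = $24

$24


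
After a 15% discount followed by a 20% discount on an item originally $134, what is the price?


First discount:
15% of $134 = $20.10
Price after first discount:
$134 - $20.10 = $113.90
Second discount:
20% of $113.90 = $22.78
Final price:
$113.90 - $22.78 = $91.12

$91.12


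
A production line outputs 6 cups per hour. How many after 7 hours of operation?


Production rate: 6 cups per hour
Time: 7 hours
Total: 6 x 7 = 42 cups

42 cups


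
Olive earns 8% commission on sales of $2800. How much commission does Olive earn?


Convert rate to decimal:
8% = 0.08
Multiply by sales:
$2800 x 0.08 = $224

$224


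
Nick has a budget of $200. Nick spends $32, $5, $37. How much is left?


Add up expenses:
$32 + $5 + $37 = $74
Subtract from budget:
$200 - $74 = $126

$126


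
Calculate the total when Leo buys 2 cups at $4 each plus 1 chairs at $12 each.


Cost of cups:
2 x $4 = $8
Cost of chairs:
1 x $12 = $12
Add both:
$8 + $12 = $20

$20


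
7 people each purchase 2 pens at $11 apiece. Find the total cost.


Cost per person:
2 x $11 = $22
Group total:
7 x $22 = $154

$154


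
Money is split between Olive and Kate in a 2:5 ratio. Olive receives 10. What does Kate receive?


Find the multiplier:
10 / 2 = 5
Apply to Kate's share:
5 x 5 = 25

25


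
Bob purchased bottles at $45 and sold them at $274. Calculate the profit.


Selling price = $274
Cost price = $45
Profit = selling price - cost price:
Profit = $274 - $45 = $229

$229


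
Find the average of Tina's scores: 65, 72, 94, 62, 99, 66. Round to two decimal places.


Add the scores:
65 + 72 + 94 + 62 + 99 + 66 = 458
Divide by the number of tests:
458 / 6 = 76.3333... ≈ 76.33

76.33


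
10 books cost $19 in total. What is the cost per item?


Total cost: $19
Number of items: 10
Unit price: $19 / 10 = $1.90

$1.90


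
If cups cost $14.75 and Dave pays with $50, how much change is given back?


Start with the amount paid:
$50
Subtract the price:
$50 - $14.75 = $35.25

$35.25


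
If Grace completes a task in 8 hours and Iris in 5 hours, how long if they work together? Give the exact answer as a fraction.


Grace's rate: 1/8 of the job per hour
Iris's rate: 1/5 of the job per hour
Combined rate: 1/8 + 1/5 = 13/40 per hour
Time = 1 / (13/40) = 40/13 hours (≈ 3.08 hours)

40/13 hours


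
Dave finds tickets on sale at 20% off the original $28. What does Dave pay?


Calculate the discount amount:
20% of $28 = $5.60
Subtract from original:
$28 - $5.60 = $22.40

$22.40


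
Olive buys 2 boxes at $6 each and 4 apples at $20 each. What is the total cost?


Cost of boxes:
2 x $6 = $12
Cost of apples:
4 x $20 = $80
Add both:
$12 + $80 = $92

$92


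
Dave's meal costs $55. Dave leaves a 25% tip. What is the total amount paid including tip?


Calculate the tip:
25% of $55 = $13.75
Add tip to meal cost:
$55 + $13.75 = $68.75

$68.75


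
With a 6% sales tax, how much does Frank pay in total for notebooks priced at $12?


Calculate the tax:
6% of $12 = $0.72
Add tax to price:
$12 + $0.72 = $12.72

$12.72


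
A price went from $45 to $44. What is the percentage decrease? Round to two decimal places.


Find the absolute change:
|44 - 45| = 1
Divide by original and multiply by 100:
1 / 45 x 100 = 2.2222...% ≈ 2.22%

2.22%


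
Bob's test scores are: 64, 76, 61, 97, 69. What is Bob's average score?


Add the scores:
64 + 76 + 61 + 97 + 69 = 367
Divide by the number of tests:
367 / 5 = 73.4

73.4


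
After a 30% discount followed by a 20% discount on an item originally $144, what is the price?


First discount:
30% of $144 = $43.20
Price after first discount:
$144 - $43.20 = $100.80
Second discount:
20% of $100.80 = $20.16
Final price:
$100.80 - $20.16 = $80.64

$80.64


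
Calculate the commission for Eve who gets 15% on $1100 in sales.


Convert rate to decimal:
15% = 0.15
Multiply by sales:
$1100 x 0.15 = $165

$165


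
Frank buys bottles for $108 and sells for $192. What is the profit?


Selling price = $192
Cost price = $108
Profit = selling price - cost price:
Profit = $192 - $108 = $84

$84


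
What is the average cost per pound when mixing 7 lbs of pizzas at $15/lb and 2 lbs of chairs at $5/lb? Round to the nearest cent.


Cost of pizzas:
7 x $15 = $105
Cost of chairs:
2 x $5 = $10
Total cost: $105 + $10 = $115
Total weight: 9 lbs
Average: $115 / 9 = $12.7777... ≈ $12.78/lb

$12.78/lb


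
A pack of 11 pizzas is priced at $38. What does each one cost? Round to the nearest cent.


Total cost: $38
Number of items: 11
Unit price: $38 / 11 = $3.4545... ≈ $3.45

$3.45


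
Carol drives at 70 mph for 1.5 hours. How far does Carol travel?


Use the formula: distance = speed x time
Speed = 70 mph, Time = 1.5 hours
70 x 1.5 = 105 miles

105 miles


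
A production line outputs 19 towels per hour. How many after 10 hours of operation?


Production rate: 19 towels per hour
Time: 10 hours
Total: 19 x 10 = 190 towels

190 towels


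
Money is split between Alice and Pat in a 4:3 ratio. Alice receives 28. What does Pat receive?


Find the multiplier:
28 / 4 = 7
Apply to Pat's share:
3 x 7 = 21

21


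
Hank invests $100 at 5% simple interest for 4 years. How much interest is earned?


Use the formula I = P x R x T / 100
P x R x T = 100 x 5 x 4 = 2000
I = 2000 / 100 = $20

$20


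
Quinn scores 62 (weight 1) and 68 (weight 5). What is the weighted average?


Weighted sum:
1 x 62 + 5 x 68 = 402
Total weight:
1 + 5 = 6
Weighted average:
402 / 6 = 67

67


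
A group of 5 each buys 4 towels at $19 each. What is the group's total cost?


Cost per person:
4 x $19 = $76
Group total:
5 x $76 = $380

$380


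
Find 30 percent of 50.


Convert percentage to decimal:
30% = 0.3
Multiply:
50 x 0.3 = 15

15


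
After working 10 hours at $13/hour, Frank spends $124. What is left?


Calculate earnings:
10 x $13 = $130
Subtract spending:
$130 - $124 = $6

$6


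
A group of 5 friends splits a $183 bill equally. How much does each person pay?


Total bill: $183
Number of people: 5
Each pays: $183 / 5 = $36.60

$36.60


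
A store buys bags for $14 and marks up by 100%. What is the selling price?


Calculate the markup amount:
100% of $14 = $14
Add to cost:
$14 + $14 = $28

$28


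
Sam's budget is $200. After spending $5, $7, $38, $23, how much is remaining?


Add up expenses:
$5 + $7 + $38 + $23 = $73
Subtract from budget:
$200 - $73 = $127

$127


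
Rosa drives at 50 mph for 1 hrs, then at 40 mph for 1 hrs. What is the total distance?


Leg 1 distance:
50 x 1 = 50 miles
Leg 2 distance:
40 x 1 = 40 miles
Total distance:
50 + 40 = 90 miles

90 miles
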